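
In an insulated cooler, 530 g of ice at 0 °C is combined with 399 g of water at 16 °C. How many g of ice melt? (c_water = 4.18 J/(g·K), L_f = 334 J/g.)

Cooling the water to 0 °C releases 399×4.18×16 = 26685 J.
Fully melting the ice requires m_ice L_f = 530×334 = 177020 J.
That's not enough to melt it all — equilibrium is at 0 °C with ice remaining.
m_melted×334 = 26685  ⇒  m_melted ≈ 79.9 g.

m_melted ≈ 79.9 g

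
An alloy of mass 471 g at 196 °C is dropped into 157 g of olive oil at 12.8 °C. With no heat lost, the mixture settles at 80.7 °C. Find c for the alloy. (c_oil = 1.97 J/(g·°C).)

c ≈ 0.387 J/(g·°C)

Taking heat into each body as positive, Σ m c ΔT = 0:
471·c·(80.7 − 196) + 157·1.97·(80.7 − 12.8) = 0
-54306 c = -21001
c = -21001/-54306 ≈ 0.3867 J/(g·°C)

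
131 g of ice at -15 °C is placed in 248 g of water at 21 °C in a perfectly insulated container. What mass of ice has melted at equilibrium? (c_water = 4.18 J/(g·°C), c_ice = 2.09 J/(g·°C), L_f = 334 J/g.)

Water can give up m c ΔT = 248·4.18·21 = 21769 J before reaching 0 °C.
Of that, 131·2.09·15 = 4106.8 J goes to bring the ice to 0 °C, leaving 17663 J.
Fully melting the ice requires m_ice L_f = 131·334 = 43754 J.
17663 J < 43754 J, so only part of the ice melts and the system sits at 0 °C.
m_melted·334 = 17663  ⇒  m_melted ≈ 52.88 g.

m_melted ≈ 52.9 g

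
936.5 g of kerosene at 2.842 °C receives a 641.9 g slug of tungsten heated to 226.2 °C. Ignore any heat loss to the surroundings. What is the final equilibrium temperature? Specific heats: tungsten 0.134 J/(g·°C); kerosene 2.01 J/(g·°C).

T_f is the heat-capacity-weighted average of the initial temperatures:
T_f = (86.01*226.2 + 1882.4*2.842) / (86.01 + 1882.4)
    = 24806 / 1968.4 ≈ 12.60 °C

T_f ≈ 12.6 °C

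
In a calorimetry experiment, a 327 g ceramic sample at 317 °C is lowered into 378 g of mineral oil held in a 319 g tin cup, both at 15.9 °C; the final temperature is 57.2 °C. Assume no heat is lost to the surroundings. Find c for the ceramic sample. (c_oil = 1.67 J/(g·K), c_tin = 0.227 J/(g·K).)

Conservation of energy gives ΣQ = 0:
327·c·(57.2 − 317) + 378·1.67·(57.2 − 15.9) + 319·0.227·(57.2 − 15.9) = 0
-84955 c = -29062
c = -29062/-84955 ≈ 0.3421 J/(g·K)

c ≈ 0.342 J/(g·K)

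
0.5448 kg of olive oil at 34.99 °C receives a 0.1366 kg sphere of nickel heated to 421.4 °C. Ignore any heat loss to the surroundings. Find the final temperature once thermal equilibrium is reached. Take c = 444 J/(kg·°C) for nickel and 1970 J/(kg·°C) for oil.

T_f ≈ 55.7 °C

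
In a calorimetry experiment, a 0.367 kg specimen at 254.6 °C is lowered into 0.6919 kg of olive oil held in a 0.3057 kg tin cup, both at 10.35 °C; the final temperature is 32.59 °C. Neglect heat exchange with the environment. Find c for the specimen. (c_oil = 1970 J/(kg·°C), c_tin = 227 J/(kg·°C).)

c ≈ 391 J/(kg·°C)

Conservation of energy gives ΣQ = 0:
0.367·c·(32.59 − 254.6) + 0.6919·1970·(32.59 − 10.35) + 0.3057·227·(32.59 − 10.35) = 0
-81.48 c = -31857
c = -31857/-81.48 ≈ 391 J/(kg·°C)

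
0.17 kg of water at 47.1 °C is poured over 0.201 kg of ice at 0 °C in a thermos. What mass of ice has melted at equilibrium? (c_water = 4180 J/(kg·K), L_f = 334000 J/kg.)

m_melted ≈ 0.1 kg

Cooling the water to 0 °C releases 0.17×4180×47.1 = 33469 J.
Melting all 0.201 kg of ice would need 0.201×334000 = 67134 J.
That's not enough to melt it all — equilibrium is at 0 °C with ice remaining.
m_melt = 33469 / L_f = 0.1002 kg.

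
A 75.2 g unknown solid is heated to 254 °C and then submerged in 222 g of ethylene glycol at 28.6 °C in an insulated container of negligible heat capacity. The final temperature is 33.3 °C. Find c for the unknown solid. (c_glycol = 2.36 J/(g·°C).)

c ≈ 0.148 J/(g·°C)

Let T be the final temperature. ΣQ_i = 0:
75.2·c·(33.3 − 254) + 222·2.36·(33.3 − 28.6) = 0
-16597 c = -2462.4
c = -2462.4/-16597 ≈ 0.1484 J/(g·°C)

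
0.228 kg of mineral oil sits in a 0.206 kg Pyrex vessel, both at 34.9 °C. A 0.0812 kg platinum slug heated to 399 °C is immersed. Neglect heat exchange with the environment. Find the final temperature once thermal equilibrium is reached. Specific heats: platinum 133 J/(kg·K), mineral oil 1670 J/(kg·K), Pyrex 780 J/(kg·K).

Net heat exchanged in the isolated system is zero:
0.0812*133*(T − 399) + 0.228*1670*(T − 34.9) + 0.206*780*(T − 34.9) = 0
10.8(T − 399) + 380.76(T − 34.9) + 160.68(T − 34.9) = 0
552.24 T = 23205
T ≈ 42.02 °C

T_f ≈ 42.0 °C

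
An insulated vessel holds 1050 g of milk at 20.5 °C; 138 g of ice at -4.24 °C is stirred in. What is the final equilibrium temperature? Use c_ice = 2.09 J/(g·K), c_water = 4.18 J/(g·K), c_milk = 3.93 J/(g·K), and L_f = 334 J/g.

Energy conservation, ΣQ = 0:
warm ice to 0 °C: 138×2.09×(0 − (-4.24)) = 1222.9
  fusion: m_ice L_f = 138×334 = 46092
  meltwater 0→T: 138×4.18×T = 576.84 T
  milk: 4126.5(T − 20.5)
4703.3 T = 84593 − 47315 = 37278
T ≈ 7.93 °C (positive, so assuming full melt was valid).

T_f ≈ 7.9 °C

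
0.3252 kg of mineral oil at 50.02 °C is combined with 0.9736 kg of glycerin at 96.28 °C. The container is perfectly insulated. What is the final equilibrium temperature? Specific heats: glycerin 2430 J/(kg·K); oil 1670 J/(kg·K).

T_f ≈ 87.6 °C

Set heat shed by the hot body equal to heat absorbed by the cold body:
0.9736·2430·(96.28 − T) = 0.3252·1670·(T − 50.02)
2365.8(96.28 − T) = 543.08(T − 50.02)
2908.9 T = 254949  ⇒  T ≈ 87.64 °C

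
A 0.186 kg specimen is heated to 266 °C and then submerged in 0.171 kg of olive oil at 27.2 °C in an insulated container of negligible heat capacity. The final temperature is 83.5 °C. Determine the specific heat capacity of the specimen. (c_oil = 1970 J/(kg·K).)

c ≈ 559 J/(kg·K)

Energy conservation, ΣQ = 0:
0.186×c×(83.5 − 266) + 0.171×1970×(83.5 − 27.2) = 0
-33.95 c = -18966
c = -18966/-33.95 ≈ 558.7 J/(kg·K)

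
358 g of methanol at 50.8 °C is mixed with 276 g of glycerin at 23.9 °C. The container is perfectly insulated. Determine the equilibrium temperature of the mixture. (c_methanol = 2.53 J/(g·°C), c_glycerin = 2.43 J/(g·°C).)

T_f ≈ 39.4 °C

Let T be the final temperature. ΣQ_i = 0:
358×2.53×(T − 50.8) + 276×2.43×(T − 23.9) = 0
905.74(T − 50.8) + 670.68(T − 23.9) = 0
1576.4 T = 62041
T = 62041 / 1576.4 = 39.4 °C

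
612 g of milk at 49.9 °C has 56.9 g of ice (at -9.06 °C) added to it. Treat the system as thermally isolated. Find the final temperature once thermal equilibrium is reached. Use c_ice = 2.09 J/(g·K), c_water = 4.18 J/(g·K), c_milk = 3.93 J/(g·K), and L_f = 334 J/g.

Sum of m c ΔT and latent-heat terms is zero:
warm ice to 0 °C: 56.9×2.09×(0 − (-9.06)) = 1077.4
  fusion: m_ice L_f = 56.9×334 = 19005
  meltwater 0→T: 56.9×4.18×T = 237.84 T
  milk: 2405.2(T − 49.9)
2643 T = 120017 − 20082 = 99935
T ≈ 37.81 °C. Since T > 0 °C, the all-ice-melts assumption holds.

T_f ≈ 37.8 °C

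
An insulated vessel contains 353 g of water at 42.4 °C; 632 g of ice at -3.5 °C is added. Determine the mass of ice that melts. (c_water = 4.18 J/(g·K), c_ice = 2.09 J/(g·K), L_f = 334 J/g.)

Heat available from the water dropping to 0 °C: 353·4.18·42.4 = 62563 J.
Of that, 632·2.09·3.5 = 4623.1 J goes to bring the ice to 0 °C, leaving 57940 J.
Melting all 632 g of ice would need 632·334 = 211088 J.
Since 57940 < 211088 J, not all the ice melts; equilibrium is at 0 °C.
m_melted·334 = 57940  ⇒  m_melted ≈ 173.5 g.

m_melted ≈ 173 g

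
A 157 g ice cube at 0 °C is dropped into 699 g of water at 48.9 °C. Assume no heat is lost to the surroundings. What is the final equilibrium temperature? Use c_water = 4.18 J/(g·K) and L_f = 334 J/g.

T_f ≈ 25.3 °C

Setting the total heat transfer to zero:
latent heat to melt: 157×334 = 52438
  warm the meltwater: 656.26 T
  water cools: 699×4.18×(T − 48.9) = 2921.8(T − 48.9)
3578.1 T = 142877 − 52438 = 90439
T ≈ 25.28 °C. Since T > 0 °C, the all-ice-melts assumption holds.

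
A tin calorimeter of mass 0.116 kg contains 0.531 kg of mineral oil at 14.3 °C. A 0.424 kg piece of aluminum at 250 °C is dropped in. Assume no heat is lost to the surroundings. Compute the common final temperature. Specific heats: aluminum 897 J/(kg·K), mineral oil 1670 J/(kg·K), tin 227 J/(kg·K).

T_f ≈ 83.6 °C

Conservation of energy gives ΣQ = 0:
0.424·897·(T − 250) + 0.531·1670·(T − 14.3) + 0.116·227·(T − 14.3) = 0
1293.4 T = 108139
T = 108139/1293.4 ≈ 83.61 °C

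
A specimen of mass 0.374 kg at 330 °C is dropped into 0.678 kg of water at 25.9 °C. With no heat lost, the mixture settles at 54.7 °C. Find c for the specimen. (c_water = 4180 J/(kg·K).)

Heat lost by the specimen = heat gained by the water:
0.374·c·(330 − 54.7) = 0.678·4180·(54.7 − 25.9)
102.96 c = 81620  ⇒  c ≈ 792.7 J/(kg·K)

c ≈ 793 J/(kg·K)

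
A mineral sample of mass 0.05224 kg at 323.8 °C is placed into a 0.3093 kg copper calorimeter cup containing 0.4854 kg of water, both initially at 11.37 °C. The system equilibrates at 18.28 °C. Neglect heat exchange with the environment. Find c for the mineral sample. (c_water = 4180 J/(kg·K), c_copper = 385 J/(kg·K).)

Energy conservation, ΣQ = 0:
0.05224·c·(18.28 − 323.8) + 0.4854·4180·(18.28 − 11.37) + 0.3093·385·(18.28 − 11.37) = 0
-15.96 c = -14843
c = -14843/-15.96 ≈ 930 J/(kg·K)

c ≈ 930 J/(kg·K)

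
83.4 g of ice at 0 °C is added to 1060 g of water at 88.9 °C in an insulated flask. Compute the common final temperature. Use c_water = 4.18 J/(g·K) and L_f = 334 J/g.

Let T be the final temperature. ΣQ_i = 0:
fusion: m_ice L_f = 83.4·334 = 27856
  meltwater 0→T: 83.4·4.18·T = 348.61 T
  water cools: 1060·4.18·(T − 88.9) = 4430.8(T − 88.9)
4779.4 T = 393898 − 27856 = 366043
T ≈ 76.59 °C (positive, so assuming full melt was valid).

T_f ≈ 76.6 °C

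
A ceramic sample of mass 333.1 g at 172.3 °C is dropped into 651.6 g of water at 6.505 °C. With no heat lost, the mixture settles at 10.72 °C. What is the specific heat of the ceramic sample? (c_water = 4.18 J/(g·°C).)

c ≈ 0.213 J/(g·°C)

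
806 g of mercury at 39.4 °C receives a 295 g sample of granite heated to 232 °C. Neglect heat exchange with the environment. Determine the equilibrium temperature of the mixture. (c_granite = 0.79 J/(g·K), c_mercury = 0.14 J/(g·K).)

T_f is the heat-capacity-weighted average of the initial temperatures:
T_f = (233.05·232 + 112.84·39.4) / (233.05 + 112.84)
    = 58513 / 345.89 ≈ 169.17 °C

T_f ≈ 169.2 °C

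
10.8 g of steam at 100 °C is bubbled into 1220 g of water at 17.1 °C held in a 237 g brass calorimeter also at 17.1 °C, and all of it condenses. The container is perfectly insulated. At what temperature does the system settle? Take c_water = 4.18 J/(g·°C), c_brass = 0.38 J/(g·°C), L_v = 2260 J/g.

T_f ≈ 22.5 °C

Conservation of energy gives ΣQ = 0:
steam→water at 100 °C releases m L_v = 10.8×2260 = 24408; condensed water 100 °C→T: 45.14(T − 100); original water: 5099.6(T − 17.1); brass cup: 237×0.38×(T − 17.1) = 90.06(T − 17.1)
5234.8 T = 24408 + 4514.4 + 88743 = 117666
T ≈ 22.48 °C — below 100 °C, confirming all the steam condensed.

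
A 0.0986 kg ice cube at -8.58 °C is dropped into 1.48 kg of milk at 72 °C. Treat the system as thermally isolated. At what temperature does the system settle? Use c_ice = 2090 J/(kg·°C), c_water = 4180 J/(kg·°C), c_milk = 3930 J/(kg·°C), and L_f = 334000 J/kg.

T_f ≈ 61.7 °C

Let T be the final temperature. ΣQ_i = 0:
warm ice to 0 °C: 0.0986·2090·(0 − (-8.58)) = 1768.1; melt ice: 0.0986·334000 = 32932; meltwater 0→T: 0.0986·4180·T = 412.15 T; milk cools: 1.48·3930·(T − 72) = 5816.4(T − 72)
6228.5 T = 418781 − 34701 = 384080
T ≈ 61.66 °C — above 0 °C, consistent with complete melting.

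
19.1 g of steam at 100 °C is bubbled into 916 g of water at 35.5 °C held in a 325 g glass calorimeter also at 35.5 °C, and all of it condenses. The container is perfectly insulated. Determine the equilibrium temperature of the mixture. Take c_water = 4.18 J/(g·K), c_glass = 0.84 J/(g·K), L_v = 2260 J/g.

Heat gained plus heat lost sum to zero:
latent heat released on condensation: 19.1·2260 = 43166
  condensed water 100 °C→T: 79.84(T − 100)
  original water: 3828.9(T − 35.5)
  glass cup: 325·0.84·(T − 35.5) = 273(T − 35.5)
4181.7 T = 43166 + 7983.8 + 145617 = 196767
T ≈ 47.05 °C (< 100 °C, so full condensation is consistent).

T_f ≈ 47.1 °C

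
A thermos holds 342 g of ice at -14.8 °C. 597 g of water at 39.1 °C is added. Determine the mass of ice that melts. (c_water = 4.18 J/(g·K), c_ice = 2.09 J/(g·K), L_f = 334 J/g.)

m_melted ≈ 260 g

Cooling the water to 0 °C releases 597×4.18×39.1 = 97572 J.
Of that, 342×2.09×14.8 = 10579 J goes to bring the ice to 0 °C, leaving 86994 J.
To melt every bit of ice: 342×334 = 114228 J.
86994 J < 114228 J, so only part of the ice melts and the system sits at 0 °C.
m_melted×334 = 86994  ⇒  m_melted ≈ 260.5 g.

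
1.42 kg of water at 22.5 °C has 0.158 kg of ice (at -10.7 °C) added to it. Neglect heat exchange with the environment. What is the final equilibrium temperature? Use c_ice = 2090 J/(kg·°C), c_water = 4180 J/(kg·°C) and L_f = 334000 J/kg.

T_f ≈ 11.7 °C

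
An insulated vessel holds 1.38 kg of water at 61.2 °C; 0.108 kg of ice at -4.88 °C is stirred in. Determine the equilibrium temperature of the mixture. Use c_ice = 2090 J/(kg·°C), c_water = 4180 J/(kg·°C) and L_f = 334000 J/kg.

T_f ≈ 50.8 °C

Conservation of energy gives ΣQ = 0:
warm ice to 0 °C: 0.108·2090·(0 − (-4.88)) = 1101.5; latent heat to melt: 0.108·334000 = 36072; warm the meltwater: 451.44 T; water cools: 1.38·4180·(T − 61.2) = 5768.4(T − 61.2)
6219.8 T = 353026 − 37174 = 315853
T ≈ 50.78 °C — above 0 °C, consistent with complete melting.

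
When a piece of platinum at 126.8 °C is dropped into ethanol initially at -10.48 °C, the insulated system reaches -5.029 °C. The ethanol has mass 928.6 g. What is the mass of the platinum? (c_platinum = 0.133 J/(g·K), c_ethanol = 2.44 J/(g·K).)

m ≈ 704 g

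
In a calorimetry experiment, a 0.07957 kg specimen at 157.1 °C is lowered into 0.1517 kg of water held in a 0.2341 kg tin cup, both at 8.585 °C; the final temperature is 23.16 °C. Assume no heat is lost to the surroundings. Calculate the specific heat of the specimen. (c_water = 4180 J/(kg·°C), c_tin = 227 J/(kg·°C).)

c ≈ 940 J/(kg·°C)

Taking heat into each body as positive, Σ m c ΔT = 0:
0.07957×c×(23.16 − 157.1) + 0.1517×4180×(23.16 − 8.585) + 0.2341×227×(23.16 − 8.585) = 0
-10.66 c = -10017
c = -10017/-10.66 ≈ 939.9 J/(kg·°C)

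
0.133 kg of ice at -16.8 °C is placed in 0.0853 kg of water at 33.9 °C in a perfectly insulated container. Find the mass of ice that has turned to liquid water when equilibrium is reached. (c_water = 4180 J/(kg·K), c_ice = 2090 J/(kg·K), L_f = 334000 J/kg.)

Heat available from the water dropping to 0 °C: 0.0853×4180×33.9 = 12087 J.
Warming the ice to 0 °C takes 0.133×2090×16.8 = 4669.9 J, leaving 7417.3 J for melting.
Fully melting the ice requires m_ice L_f = 0.133×334000 = 44422 J.
That's not enough to melt it all — equilibrium is at 0 °C with ice remaining.
Mass melted = 7417.3/334000 ≈ 0.02221 kg.

m_melted ≈ 0.0222 kg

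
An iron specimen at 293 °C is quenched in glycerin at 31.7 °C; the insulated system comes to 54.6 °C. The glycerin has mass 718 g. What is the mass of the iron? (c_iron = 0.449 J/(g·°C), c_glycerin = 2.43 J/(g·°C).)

m ≈ 373 g

Conservation of energy gives ΣQ = 0:
m×0.449×(54.6 − 293) + 718×2.43×(54.6 − 31.7) = 0
-107.04 m = -39955
m = -39955/-107.04 ≈ 373.3 g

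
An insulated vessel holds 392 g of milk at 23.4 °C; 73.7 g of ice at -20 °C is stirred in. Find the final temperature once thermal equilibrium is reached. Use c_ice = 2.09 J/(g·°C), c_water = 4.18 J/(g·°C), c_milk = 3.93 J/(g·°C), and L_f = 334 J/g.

T_f ≈ 4.5 °C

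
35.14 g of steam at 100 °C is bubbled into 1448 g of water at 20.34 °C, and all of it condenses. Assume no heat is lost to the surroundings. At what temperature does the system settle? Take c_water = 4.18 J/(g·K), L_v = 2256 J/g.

Energy conservation, ΣQ = 0:
latent heat released on condensation: 35.14×2256 = 79276
  condensate cools 100→T: 35.14×4.18×(T − 100) = 146.89(T − 100)
  water warms: 1448×4.18×(T − 20.34) = 6052.6(T − 20.34)
6199.5 T = 79276 + 14689 + 123111 = 217075
T ≈ 35.01 °C — below 100 °C, confirming all the steam condensed.

T_f ≈ 35.0 °C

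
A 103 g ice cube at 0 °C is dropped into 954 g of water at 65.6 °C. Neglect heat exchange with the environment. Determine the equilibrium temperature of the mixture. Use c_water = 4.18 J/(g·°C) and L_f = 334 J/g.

T_f ≈ 51.4 °C

Conservation of energy gives ΣQ = 0:
melt ice: 103·334 = 34402; warm the meltwater: 430.54 T; water: 3987.7(T − 65.6)
4418.3 T = 261594 − 34402 = 227192
T ≈ 51.42 °C — above 0 °C, consistent with complete melting.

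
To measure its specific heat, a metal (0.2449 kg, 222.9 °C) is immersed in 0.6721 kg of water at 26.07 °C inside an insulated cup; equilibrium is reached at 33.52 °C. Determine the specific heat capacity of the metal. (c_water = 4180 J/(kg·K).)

m_s c (T_s − T_f) = m_water c_water (T_f − T_0):
0.2449×c×(222.9 − 33.52) = 0.6721×4180×(33.52 − 26.07)
46.38 c = 20930  ⇒  c ≈ 451.3 J/(kg·K)

c ≈ 451 J/(kg·K)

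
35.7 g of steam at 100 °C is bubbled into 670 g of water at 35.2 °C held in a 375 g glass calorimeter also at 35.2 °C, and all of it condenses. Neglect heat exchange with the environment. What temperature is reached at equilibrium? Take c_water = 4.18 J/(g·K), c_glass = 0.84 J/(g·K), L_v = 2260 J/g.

Sum of m c ΔT and latent-heat terms is zero:
latent heat released on condensation: 35.7×2260 = 80682; condensate cools 100→T: 35.7×4.18×(T − 100) = 149.23(T − 100); water warms: 670×4.18×(T − 35.2) = 2800.6(T − 35.2); glass cup: 375×0.84×(T − 35.2) = 315(T − 35.2)
3264.8 T = 80682 + 14923 + 109669 = 205274
T ≈ 62.87 °C (< 100 °C, so full condensation is consistent).

T_f ≈ 62.9 °C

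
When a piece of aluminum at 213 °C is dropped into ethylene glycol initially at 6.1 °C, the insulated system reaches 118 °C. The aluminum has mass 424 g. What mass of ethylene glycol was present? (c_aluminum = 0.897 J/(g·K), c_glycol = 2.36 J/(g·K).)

Energy conservation, ΣQ = 0:
424·0.897·(118 − 213) + m·2.36·(118 − 6.1) = 0
264.08 m = 36131
m = 36131/264.08 ≈ 136.8 g

m ≈ 137 g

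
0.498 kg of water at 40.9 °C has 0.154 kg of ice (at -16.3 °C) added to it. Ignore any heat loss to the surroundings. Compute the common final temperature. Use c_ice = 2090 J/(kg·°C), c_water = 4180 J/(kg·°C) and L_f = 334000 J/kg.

Energy conservation, ΣQ = 0:
ice -16.3→0 °C: 0.154·2090·16.3 = 5246.3; latent heat to melt: 0.154·334000 = 51436; meltwater 0→T: 0.154·4180·T = 643.72 T; water cools: 0.498·4180·(T − 40.9) = 2081.6(T − 40.9)
2725.4 T = 85139 − 56682 = 28457
T ≈ 10.44 °C. Since T > 0 °C, the all-ice-melts assumption holds.

T_f ≈ 10.4 °C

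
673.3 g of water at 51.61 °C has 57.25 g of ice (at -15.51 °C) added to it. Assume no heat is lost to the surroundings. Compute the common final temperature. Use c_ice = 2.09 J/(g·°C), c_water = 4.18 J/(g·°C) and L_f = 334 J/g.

Let T be the final temperature. ΣQ_i = 0:
ice -15.51→0 °C: 57.25·2.09·15.51 = 1855.8; melt ice: 57.25·334 = 19122; warm the meltwater: 239.3 T; water: 2814.4(T − 51.61)
3053.7 T = 145251 − 20977 = 124274
T ≈ 40.70 °C — above 0 °C, consistent with complete melting.

T_f ≈ 40.7 °C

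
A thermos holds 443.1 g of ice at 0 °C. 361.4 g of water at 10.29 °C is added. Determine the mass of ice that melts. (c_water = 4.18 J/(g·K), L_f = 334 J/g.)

m_melted ≈ 46.5 g

Water can give up m c ΔT = 361.4×4.18×10.29 = 15545 J before reaching 0 °C.
Melting all 443.1 g of ice would need 443.1×334 = 147995 J.
Since 15545 < 147995 J, not all the ice melts; equilibrium is at 0 °C.
m_melted×334 = 15545  ⇒  m_melted ≈ 46.54 g.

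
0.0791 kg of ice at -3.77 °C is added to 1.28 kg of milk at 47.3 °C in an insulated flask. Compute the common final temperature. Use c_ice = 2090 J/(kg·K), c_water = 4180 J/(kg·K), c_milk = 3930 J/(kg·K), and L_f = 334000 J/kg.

T_f ≈ 39.3 °C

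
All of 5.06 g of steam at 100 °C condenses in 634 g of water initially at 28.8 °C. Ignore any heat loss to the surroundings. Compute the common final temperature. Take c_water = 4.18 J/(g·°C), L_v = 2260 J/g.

Heat gained plus heat lost sum to zero:
condense steam: −5.06×2260 = −11436
  condensed water 100 °C→T: 21.15(T − 100)
  original water: 2650.1(T − 28.8)
2671.3 T = 11436 + 2115.1 + 76323 = 89874
T ≈ 33.64 °C — below 100 °C, confirming all the steam condensed.

T_f ≈ 33.6 °C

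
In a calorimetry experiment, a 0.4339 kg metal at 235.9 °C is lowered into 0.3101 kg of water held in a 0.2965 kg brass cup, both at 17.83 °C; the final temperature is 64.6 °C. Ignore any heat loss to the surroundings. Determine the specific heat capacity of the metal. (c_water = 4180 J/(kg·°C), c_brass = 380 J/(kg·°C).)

Conservation of energy gives ΣQ = 0:
0.4339×c×(64.6 − 235.9) + 0.3101×4180×(64.6 − 17.83) + 0.2965×380×(64.6 − 17.83) = 0
-74.33 c = -65894
c = -65894/-74.33 ≈ 886.5 J/(kg·°C)

c ≈ 887 J/(kg·°C)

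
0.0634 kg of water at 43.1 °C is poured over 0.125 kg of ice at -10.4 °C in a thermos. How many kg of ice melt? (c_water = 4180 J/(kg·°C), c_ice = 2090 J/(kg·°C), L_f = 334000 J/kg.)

m_melted ≈ 0.0261 kg

Water can give up m c ΔT = 0.0634·4180·43.1 = 11422 J before reaching 0 °C.
Of that, 0.125·2090·10.4 = 2717 J goes to bring the ice to 0 °C, leaving 8705 J.
To melt every bit of ice: 0.125·334000 = 41750 J.
That's not enough to melt it all — equilibrium is at 0 °C with ice remaining.
Mass melted = 8705/334000 ≈ 0.02606 kg.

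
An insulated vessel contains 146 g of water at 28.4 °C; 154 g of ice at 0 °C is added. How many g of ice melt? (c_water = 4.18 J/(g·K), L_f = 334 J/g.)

Water can give up m c ΔT = 146×4.18×28.4 = 17332 J before reaching 0 °C.
Fully melting the ice requires m_ice L_f = 154×334 = 51436 J.
That's not enough to melt it all — equilibrium is at 0 °C with ice remaining.
m_melted×334 = 17332  ⇒  m_melted ≈ 51.89 g.

m_melted ≈ 51.9 g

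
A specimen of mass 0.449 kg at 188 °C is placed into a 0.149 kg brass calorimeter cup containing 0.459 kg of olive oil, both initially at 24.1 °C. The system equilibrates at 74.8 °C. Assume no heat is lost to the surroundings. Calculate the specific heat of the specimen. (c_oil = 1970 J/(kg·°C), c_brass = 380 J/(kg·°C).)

c ≈ 958 J/(kg·°C)

Let T be the final temperature. ΣQ_i = 0:
0.449·c·(74.8 − 188) + 0.459·1970·(74.8 − 24.1) + 0.149·380·(74.8 − 24.1) = 0
-50.83 c = -48715
c = -48715/-50.83 ≈ 958.5 J/(kg·°C)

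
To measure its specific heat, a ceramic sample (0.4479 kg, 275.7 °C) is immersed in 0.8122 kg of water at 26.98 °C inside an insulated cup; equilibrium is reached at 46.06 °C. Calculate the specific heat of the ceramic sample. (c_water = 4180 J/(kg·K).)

c ≈ 630 J/(kg·K)

m_s c (T_s − T_f) = m_water c_water (T_f − T_0):
0.4479×c×(275.7 − 46.06) = 0.8122×4180×(46.06 − 26.98)
102.86 c = 64777  ⇒  c ≈ 629.8 J/(kg·K)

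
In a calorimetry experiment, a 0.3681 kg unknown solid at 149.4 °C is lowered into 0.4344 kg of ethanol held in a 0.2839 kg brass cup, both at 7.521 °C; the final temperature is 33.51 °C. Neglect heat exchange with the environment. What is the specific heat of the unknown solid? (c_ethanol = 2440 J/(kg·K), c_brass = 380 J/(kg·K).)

c ≈ 711 J/(kg·K)

Let T be the final temperature. ΣQ_i = 0:
0.3681×c×(33.51 − 149.4) + 0.4344×2440×(33.51 − 7.521) + 0.2839×380×(33.51 − 7.521) = 0
-42.66 c = -30350
c = -30350/-42.66 ≈ 711.5 J/(kg·K)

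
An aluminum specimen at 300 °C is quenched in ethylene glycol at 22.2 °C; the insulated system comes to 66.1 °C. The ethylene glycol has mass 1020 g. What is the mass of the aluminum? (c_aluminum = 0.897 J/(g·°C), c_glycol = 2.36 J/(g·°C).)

m ≈ 504 g

Setting the total heat transfer to zero:
m·0.897·(66.1 − 300) + 1020·2.36·(66.1 − 22.2) = 0
-209.81 m = -105676
m = -105676/-209.81 ≈ 503.7 g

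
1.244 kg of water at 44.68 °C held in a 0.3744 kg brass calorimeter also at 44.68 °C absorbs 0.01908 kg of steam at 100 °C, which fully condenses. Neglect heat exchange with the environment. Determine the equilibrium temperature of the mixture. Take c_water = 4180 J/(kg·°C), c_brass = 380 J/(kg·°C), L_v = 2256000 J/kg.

T_f ≈ 53.4 °C

Energy conservation, ΣQ = 0:
steam→water at 100 °C releases m L_v = 0.01908·2256000 = 43044
  condensed water 100 °C→T: 79.75(T − 100)
  water warms: 1.244·4180·(T − 44.68) = 5199.9(T − 44.68)
  brass cup: 0.3744·380·(T − 44.68) = 142.27(T − 44.68)
5421.9 T = 43044 + 7975.4 + 238689 = 289709
T ≈ 53.43 °C — below 100 °C, confirming all the steam condensed.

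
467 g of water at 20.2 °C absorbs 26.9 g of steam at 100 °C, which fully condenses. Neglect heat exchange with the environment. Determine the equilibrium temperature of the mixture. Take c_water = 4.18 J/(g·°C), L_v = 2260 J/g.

T_f ≈ 54.0 °C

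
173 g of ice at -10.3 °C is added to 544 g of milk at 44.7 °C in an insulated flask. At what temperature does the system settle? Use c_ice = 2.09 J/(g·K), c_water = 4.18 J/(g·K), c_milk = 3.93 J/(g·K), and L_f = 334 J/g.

Conservation of energy gives ΣQ = 0:
warm ice to 0 °C: 173×2.09×(0 − (-10.3)) = 3724.2
  latent heat to melt: 173×334 = 57782
  warm the meltwater: 723.14 T
  milk cools: 544×3.93×(T − 44.7) = 2137.9(T − 44.7)
2861.1 T = 95565 − 61506 = 34059
T ≈ 11.90 °C — above 0 °C, consistent with complete melting.

T_f ≈ 11.9 °C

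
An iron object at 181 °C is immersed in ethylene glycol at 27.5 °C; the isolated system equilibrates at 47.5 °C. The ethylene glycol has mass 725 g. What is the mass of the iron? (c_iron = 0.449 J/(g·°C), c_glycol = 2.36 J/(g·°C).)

m ≈ 571 g

Energy conservation, ΣQ = 0:
m×0.449×(47.5 − 181) + 725×2.36×(47.5 − 27.5) = 0
-59.94 m = -34220
m = -34220/-59.94 ≈ 570.9 g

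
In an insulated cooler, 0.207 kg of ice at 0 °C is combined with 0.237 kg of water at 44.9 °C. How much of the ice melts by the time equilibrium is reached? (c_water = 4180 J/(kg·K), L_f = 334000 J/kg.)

m_melted ≈ 0.133 kg

Water can give up m c ΔT = 0.237×4180×44.9 = 44481 J before reaching 0 °C.
Fully melting the ice requires m_ice L_f = 0.207×334000 = 69138 J.
Since 44481 < 69138 J, not all the ice melts; equilibrium is at 0 °C.
Mass melted = 44481/334000 ≈ 0.1332 kg.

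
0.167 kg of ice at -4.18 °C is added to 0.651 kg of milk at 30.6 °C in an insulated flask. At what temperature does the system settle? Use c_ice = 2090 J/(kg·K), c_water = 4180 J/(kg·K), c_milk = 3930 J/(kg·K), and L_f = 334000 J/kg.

T_f ≈ 6.5 °C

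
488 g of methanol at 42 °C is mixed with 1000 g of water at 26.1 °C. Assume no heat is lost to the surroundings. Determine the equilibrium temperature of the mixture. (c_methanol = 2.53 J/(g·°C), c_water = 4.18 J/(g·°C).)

T_f ≈ 29.7 °C

Setting the total heat transfer to zero:
488×2.53×(T − 42) + 1000×4.18×(T − 26.1) = 0
1234.6(T − 42) + 4180(T − 26.1) = 0
(1234.6 + 4180) T = 1234.6×42 + 4180×26.1
T ≈ 29.73 °C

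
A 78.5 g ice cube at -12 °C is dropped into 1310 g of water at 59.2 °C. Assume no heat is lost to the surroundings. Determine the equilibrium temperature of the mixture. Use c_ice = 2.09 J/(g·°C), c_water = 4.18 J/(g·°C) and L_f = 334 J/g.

T_f ≈ 51.0 °C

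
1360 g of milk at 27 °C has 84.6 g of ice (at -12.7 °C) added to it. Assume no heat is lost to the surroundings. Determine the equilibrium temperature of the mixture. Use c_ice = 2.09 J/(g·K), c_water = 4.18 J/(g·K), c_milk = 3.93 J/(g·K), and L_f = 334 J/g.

T_f ≈ 20.0 °C

Heat gained plus heat lost sum to zero:
warm ice to 0 °C: 84.6×2.09×(0 − (-12.7)) = 2245.5; latent heat to melt: 84.6×334 = 28256; meltwater 0→T: 84.6×4.18×T = 353.63 T; milk: 5344.8(T − 27)
5698.4 T = 144310 − 30502 = 113808
T ≈ 19.97 °C. Since T > 0 °C, the all-ice-melts assumption holds.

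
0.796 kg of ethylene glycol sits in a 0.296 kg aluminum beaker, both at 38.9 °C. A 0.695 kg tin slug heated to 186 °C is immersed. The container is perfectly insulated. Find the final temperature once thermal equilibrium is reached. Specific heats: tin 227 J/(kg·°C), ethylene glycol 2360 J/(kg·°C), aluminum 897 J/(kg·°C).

Net heat exchanged in the isolated system is zero:
0.695*227*(T − 186) + 0.796*2360*(T − 38.9) + 0.296*897*(T − 38.9) = 0
157.76(T − 186) + 1878.6(T − 38.9) + 265.51(T − 38.9) = 0
(157.76 + 1878.6 + 265.51) T = 157.76*186 + 1878.6*38.9 + 265.51*38.9
T = 112749/2301.8 ≈ 48.98 °C

T_f ≈ 49.0 °C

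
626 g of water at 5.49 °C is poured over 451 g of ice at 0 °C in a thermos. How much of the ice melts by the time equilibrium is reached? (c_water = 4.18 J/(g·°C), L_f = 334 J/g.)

m_melted ≈ 43 g

Cooling the water to 0 °C releases 626·4.18·5.49 = 14366 J.
Melting all 451 g of ice would need 451·334 = 150634 J.
Since 14366 < 150634 J, not all the ice melts; equilibrium is at 0 °C.
m_melted·334 = 14366  ⇒  m_melted ≈ 43.01 g.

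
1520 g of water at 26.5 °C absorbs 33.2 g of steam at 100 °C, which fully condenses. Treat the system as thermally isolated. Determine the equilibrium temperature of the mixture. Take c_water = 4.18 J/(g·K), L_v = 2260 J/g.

Taking heat into each body as positive, Σ m c ΔT = 0:
latent heat released on condensation: 33.2×2260 = 75032; condensate cools 100→T: 33.2×4.18×(T − 100) = 138.78(T − 100); original water: 6353.6(T − 26.5)
6492.4 T = 75032 + 13878 + 168370 = 257280
T ≈ 39.63 °C, under the boiling point, so the assumption holds.

T_f ≈ 39.6 °C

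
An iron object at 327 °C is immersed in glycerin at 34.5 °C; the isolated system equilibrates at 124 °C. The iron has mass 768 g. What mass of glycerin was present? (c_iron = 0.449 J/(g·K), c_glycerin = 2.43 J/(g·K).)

m ≈ 322 g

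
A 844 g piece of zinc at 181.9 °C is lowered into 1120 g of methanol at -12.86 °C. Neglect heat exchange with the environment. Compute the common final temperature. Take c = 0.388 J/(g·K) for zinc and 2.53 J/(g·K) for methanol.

T_f ≈ 7.3 °C

T_f is the heat-capacity-weighted average of the initial temperatures:
T_f = (327.47*181.9 + 2833.6*(-12.86)) / (327.47 + 2833.6)
    = 23127 / 3161.1 ≈ 7.32 °C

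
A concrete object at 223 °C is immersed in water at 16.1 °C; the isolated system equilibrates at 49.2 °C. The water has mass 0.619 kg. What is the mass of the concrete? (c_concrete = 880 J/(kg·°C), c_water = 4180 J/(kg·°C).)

m ≈ 0.56 kg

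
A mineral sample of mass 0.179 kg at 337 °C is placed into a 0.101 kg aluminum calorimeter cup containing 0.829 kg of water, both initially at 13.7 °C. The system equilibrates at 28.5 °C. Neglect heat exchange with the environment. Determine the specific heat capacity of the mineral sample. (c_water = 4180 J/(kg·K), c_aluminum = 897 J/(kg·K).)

Let T be the final temperature. ΣQ_i = 0:
0.179·c·(28.5 − 337) + 0.829·4180·(28.5 − 13.7) + 0.101·897·(28.5 − 13.7) = 0
-55.22 c = -52626
c = -52626/-55.22 ≈ 953 J/(kg·K)

c ≈ 953 J/(kg·K)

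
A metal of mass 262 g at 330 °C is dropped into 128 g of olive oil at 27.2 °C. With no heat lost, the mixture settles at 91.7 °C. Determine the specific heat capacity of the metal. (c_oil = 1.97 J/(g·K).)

c ≈ 0.261 J/(g·K)

Heat lost by the metal = heat gained by the oil:
262×c×(330 − 91.7) = 128×1.97×(91.7 − 27.2)
62435 c = 16264  ⇒  c ≈ 0.2605 J/(g·K)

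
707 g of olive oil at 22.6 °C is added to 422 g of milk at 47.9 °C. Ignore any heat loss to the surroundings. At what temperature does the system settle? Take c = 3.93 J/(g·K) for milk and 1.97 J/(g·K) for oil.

|Q_milk| = |Q_oil|:
422*3.93*(47.9 − T) = 707*1.97*(T − 22.6)
1658.5(47.9 − T) = 1392.8(T − 22.6)
3051.2 T = 110917  ⇒  T ≈ 36.35 °C

T_f ≈ 36.4 °C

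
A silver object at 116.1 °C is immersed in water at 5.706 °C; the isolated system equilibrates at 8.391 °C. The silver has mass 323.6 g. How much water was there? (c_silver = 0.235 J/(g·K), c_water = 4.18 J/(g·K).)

|Q_silver| = |Q_water|:
323.6·0.235·(116.1 − 8.391) = m·4.18·(8.391 − 5.706)
11.22 m = 8190.8  ⇒  m ≈ 729.8 g

m ≈ 730 g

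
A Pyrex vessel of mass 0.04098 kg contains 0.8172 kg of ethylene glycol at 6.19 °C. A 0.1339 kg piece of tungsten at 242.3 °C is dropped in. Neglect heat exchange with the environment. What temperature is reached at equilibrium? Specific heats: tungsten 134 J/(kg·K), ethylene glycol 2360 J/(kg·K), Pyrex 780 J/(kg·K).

T_f ≈ 8.3 °C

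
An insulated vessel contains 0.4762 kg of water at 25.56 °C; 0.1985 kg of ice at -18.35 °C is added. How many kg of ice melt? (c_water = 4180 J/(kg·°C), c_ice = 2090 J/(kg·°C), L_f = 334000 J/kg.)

m_melted ≈ 0.13 kg

Water can give up m c ΔT = 0.4762·4180·25.56 = 50878 J before reaching 0 °C.
Of that, 0.1985·2090·18.35 = 7612.8 J goes to bring the ice to 0 °C, leaving 43265 J.
Melting all 0.1985 kg of ice would need 0.1985·334000 = 66299 J.
43265 J < 66299 J, so only part of the ice melts and the system sits at 0 °C.
m_melted·334000 = 43265  ⇒  m_melted ≈ 0.1295 kg.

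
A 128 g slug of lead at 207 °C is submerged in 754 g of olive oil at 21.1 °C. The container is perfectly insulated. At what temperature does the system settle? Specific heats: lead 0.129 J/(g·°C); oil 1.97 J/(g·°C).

T_f = Σ m_i c_i T_i / Σ m_i c_i:
T_f = (16.51×207 + 1485.4×21.1) / (16.51 + 1485.4)
    = 34760 / 1501.9 ≈ 23.14 °C

T_f ≈ 23.1 °C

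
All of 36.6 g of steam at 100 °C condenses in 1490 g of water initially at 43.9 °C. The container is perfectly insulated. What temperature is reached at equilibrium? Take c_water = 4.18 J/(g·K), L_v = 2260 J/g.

Energy conservation, ΣQ = 0:
steam→water at 100 °C releases m L_v = 36.6·2260 = 82716; condensed water 100 °C→T: 152.99(T − 100); water warms: 1490·4.18·(T − 43.9) = 6228.2(T − 43.9)
6381.2 T = 82716 + 15299 + 273418 = 371433
T ≈ 58.21 °C (< 100 °C, so full condensation is consistent).

T_f ≈ 58.2 °C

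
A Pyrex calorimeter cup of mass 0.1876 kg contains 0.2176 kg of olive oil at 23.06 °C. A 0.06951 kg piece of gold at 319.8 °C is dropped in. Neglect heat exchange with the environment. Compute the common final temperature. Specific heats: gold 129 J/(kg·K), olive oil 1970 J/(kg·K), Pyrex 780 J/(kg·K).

T_f ≈ 27.6 °C

Setting the total heat transfer to zero:
0.06951*129*(T − 319.8) + 0.2176*1970*(T − 23.06) + 0.1876*780*(T − 23.06) = 0
8.967(T − 319.8) + 428.67(T − 23.06) + 146.33(T − 23.06) = 0
(8.967 + 428.67 + 146.33) T = 8.967*319.8 + 428.67*23.06 + 146.33*23.06
T = 16127/583.97 ≈ 27.62 °C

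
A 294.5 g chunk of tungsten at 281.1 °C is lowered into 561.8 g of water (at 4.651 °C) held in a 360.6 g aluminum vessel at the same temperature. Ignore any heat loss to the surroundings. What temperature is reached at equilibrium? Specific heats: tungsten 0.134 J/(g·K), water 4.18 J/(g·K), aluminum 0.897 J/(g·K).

Setting the total heat transfer to zero:
294.5*0.134*(T − 281.1) + 561.8*4.18*(T − 4.651) + 360.6*0.897*(T − 4.651) = 0
39.46(T − 281.1) + 2348.3(T − 4.651) + 323.46(T − 4.651) = 0
2711.2 T = 23520
T ≈ 8.67 °C

T_f ≈ 8.7 °C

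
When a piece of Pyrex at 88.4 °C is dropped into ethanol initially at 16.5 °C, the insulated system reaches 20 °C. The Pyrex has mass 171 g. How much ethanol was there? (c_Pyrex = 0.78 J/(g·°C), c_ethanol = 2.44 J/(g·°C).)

Energy conservation, ΣQ = 0:
171×0.78×(20 − 88.4) + m×2.44×(20 − 16.5) = 0
8.54 m = 9123.2
m = 9123.2/8.54 ≈ 1068 g

m ≈ 1070 g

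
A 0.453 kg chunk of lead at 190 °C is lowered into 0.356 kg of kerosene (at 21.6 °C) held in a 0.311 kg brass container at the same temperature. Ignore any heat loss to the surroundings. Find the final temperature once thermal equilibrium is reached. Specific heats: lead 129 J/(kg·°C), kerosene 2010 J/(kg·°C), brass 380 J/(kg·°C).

T_f ≈ 32.6 °C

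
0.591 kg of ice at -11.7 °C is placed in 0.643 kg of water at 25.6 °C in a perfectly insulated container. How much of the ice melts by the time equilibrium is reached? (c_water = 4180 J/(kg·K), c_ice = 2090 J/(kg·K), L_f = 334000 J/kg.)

Cooling the water to 0 °C releases 0.643×4180×25.6 = 68806 J.
Warming the ice to 0 °C takes 0.591×2090×11.7 = 14452 J, leaving 54354 J for melting.
Fully melting the ice requires m_ice L_f = 0.591×334000 = 197394 J.
That's not enough to melt it all — equilibrium is at 0 °C with ice remaining.
m_melted×334000 = 54354  ⇒  m_melted ≈ 0.1627 kg.

m_melted ≈ 0.163 kg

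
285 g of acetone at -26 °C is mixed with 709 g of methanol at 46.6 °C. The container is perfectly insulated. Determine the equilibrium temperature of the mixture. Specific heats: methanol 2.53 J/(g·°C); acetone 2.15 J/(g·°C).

|Q_methanol| = |Q_acetone|:
709×2.53×(46.6 − T) = 285×2.15×(T − (-26))
1793.8(46.6 − T) = 612.75(T − (-26))
2406.5 T = 67658  ⇒  T ≈ 28.11 °C

T_f ≈ 28.1 °C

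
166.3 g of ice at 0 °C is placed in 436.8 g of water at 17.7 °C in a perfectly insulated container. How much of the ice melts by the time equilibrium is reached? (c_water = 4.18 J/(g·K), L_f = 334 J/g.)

Heat available from the water dropping to 0 °C: 436.8·4.18·17.7 = 32317 J.
Melting all 166.3 g of ice would need 166.3·334 = 55544 J.
32317 J < 55544 J, so only part of the ice melts and the system sits at 0 °C.
Mass melted = 32317/334 ≈ 96.76 g.

m_melted ≈ 96.8 g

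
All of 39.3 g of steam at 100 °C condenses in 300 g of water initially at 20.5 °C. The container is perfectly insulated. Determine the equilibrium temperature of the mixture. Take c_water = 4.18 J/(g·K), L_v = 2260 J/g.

T_f ≈ 92.3 °C

Setting the total heat transfer to zero:
latent heat released on condensation: 39.3·2260 = 88818; condensed water 100 °C→T: 164.27(T − 100); water warms: 300·4.18·(T − 20.5) = 1254(T − 20.5)
1418.3 T = 88818 + 16427 + 25707 = 130952
T ≈ 92.33 °C, under the boiling point, so the assumption holds.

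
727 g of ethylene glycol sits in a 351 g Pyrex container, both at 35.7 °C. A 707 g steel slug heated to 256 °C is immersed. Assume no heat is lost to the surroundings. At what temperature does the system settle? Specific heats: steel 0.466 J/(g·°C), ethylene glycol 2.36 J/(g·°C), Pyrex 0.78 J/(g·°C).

T_f is the heat-capacity-weighted average of the initial temperatures:
T_f = (329.46×256 + 1715.7×35.7 + 273.78×35.7) / (329.46 + 1715.7 + 273.78)
    = 155367 / 2319 ≈ 67.00 °C

T_f ≈ 67.0 °C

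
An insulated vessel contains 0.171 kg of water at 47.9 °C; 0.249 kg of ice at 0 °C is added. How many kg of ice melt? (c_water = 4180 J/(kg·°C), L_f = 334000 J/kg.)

m_melted ≈ 0.103 kg

Heat available from the water dropping to 0 °C: 0.171·4180·47.9 = 34238 J.
Fully melting the ice requires m_ice L_f = 0.249·334000 = 83166 J.
That's not enough to melt it all — equilibrium is at 0 °C with ice remaining.
m_melted·334000 = 34238  ⇒  m_melted ≈ 0.1025 kg.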